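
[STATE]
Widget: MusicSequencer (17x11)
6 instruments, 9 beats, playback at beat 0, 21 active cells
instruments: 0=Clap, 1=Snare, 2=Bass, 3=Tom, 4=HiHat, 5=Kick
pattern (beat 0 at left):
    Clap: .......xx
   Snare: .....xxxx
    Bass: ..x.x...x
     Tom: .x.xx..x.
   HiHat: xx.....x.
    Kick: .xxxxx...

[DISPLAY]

      ▼12345678  
  Clap·······██  
 Snare·····████  
  Bass··█·█···█  
   Tom·█·██··█·  
 HiHat██·····█·  
  Kick·█████···  
                 
                 
                 
                 


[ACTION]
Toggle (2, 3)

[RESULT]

      ▼12345678  
  Clap·······██  
 Snare·····████  
  Bass··███···█  
   Tom·█·██··█·  
 HiHat██·····█·  
  Kick·█████···  
                 
                 
                 
                 


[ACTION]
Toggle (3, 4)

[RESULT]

      ▼12345678  
  Clap·······██  
 Snare·····████  
  Bass··███···█  
   Tom·█·█···█·  
 HiHat██·····█·  
  Kick·█████···  
                 
                 
                 
                 


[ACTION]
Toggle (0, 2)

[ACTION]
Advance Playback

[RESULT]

      0▼2345678  
  Clap··█····██  
 Snare·····████  
  Bass··███···█  
   Tom·█·█···█·  
 HiHat██·····█·  
  Kick·█████···  
                 
                 
                 
                 


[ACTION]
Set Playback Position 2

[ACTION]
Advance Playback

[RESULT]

      012▼45678  
  Clap··█····██  
 Snare·····████  
  Bass··███···█  
   Tom·█·█···█·  
 HiHat██·····█·  
  Kick·█████···  
                 
                 
                 
                 


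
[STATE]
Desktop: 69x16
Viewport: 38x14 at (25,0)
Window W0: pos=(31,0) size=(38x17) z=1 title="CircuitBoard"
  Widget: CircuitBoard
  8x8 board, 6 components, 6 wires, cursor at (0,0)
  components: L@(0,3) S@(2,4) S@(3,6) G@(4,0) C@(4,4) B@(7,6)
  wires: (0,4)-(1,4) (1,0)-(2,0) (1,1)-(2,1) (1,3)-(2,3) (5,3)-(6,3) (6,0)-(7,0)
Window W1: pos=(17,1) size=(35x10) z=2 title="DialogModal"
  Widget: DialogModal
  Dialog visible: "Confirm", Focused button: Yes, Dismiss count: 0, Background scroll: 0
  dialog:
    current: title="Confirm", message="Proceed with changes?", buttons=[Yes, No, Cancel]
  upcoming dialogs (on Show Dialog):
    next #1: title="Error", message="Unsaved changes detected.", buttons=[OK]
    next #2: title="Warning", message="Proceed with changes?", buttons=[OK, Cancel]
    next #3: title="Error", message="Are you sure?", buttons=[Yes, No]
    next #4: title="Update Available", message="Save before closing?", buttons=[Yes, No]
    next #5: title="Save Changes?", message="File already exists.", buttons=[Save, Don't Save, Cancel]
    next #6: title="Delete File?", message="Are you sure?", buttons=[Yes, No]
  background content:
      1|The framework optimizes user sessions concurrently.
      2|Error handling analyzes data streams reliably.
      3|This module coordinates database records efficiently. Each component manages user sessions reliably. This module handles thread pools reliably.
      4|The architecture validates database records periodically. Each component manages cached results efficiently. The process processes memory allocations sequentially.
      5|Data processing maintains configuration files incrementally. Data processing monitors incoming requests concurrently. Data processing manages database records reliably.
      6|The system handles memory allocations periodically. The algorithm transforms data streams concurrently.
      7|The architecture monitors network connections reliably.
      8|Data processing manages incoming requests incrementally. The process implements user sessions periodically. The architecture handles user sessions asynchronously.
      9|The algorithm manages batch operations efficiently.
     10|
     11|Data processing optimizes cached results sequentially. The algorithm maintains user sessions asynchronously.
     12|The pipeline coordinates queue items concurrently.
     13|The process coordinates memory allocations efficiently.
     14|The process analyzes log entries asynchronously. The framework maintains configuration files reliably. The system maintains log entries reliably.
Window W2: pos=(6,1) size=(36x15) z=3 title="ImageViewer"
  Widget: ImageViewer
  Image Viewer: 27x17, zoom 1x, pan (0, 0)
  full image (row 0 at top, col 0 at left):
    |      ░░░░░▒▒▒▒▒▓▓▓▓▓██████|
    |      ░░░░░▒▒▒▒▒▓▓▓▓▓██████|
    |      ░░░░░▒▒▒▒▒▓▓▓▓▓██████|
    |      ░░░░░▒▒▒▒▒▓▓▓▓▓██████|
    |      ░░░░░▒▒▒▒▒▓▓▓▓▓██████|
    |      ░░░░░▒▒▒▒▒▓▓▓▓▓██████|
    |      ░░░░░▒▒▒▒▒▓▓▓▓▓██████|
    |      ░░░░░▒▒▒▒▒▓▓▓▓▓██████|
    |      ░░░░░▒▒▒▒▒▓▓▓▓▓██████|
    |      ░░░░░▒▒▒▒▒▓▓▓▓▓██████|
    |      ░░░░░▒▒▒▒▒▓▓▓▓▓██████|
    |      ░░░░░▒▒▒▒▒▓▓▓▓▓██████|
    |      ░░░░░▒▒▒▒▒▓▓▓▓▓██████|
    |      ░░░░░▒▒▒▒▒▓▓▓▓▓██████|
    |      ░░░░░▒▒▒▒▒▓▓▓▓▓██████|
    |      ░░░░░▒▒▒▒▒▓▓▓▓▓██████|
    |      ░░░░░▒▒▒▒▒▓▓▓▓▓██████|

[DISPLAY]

      ┏━━━━━━━━━━━━━━━━━━━━━━━━━━━━━━━
━━━━━━━━━━━━━━━━┓━━━━━━━━━┓           
                ┃         ┃───────────
────────────────┨─────────┨           
▓▓▓██████       ┃────┐sess┃·          
▓▓▓██████       ┃    │stre┃│          
▓▓▓██████       ┃es? │ase ┃·          
▓▓▓██████       ┃l   │taba┃           
▓▓▓██████       ┃────┘figu┃S          
▓▓▓██████       ┃y allocat┃           
▓▓▓██████       ┃━━━━━━━━━┛        S  
▓▓▓██████       ┃                     
▓▓▓██████       ┃          C          
▓▓▓██████       ┃                     


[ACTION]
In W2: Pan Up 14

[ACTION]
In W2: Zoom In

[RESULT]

      ┏━━━━━━━━━━━━━━━━━━━━━━━━━━━━━━━
━━━━━━━━━━━━━━━━┓━━━━━━━━━┓           
                ┃         ┃───────────
────────────────┨─────────┨           
░░░░▒▒▒▒▒▒▒▒▒▒▓▓┃────┐sess┃·          
░░░░▒▒▒▒▒▒▒▒▒▒▓▓┃    │stre┃│          
░░░░▒▒▒▒▒▒▒▒▒▒▓▓┃es? │ase ┃·          
░░░░▒▒▒▒▒▒▒▒▒▒▓▓┃l   │taba┃           
░░░░▒▒▒▒▒▒▒▒▒▒▓▓┃────┘figu┃S          
░░░░▒▒▒▒▒▒▒▒▒▒▓▓┃y allocat┃           
░░░░▒▒▒▒▒▒▒▒▒▒▓▓┃━━━━━━━━━┛        S  
░░░░▒▒▒▒▒▒▒▒▒▒▓▓┃                     
░░░░▒▒▒▒▒▒▒▒▒▒▓▓┃          C          
░░░░▒▒▒▒▒▒▒▒▒▒▓▓┃                     


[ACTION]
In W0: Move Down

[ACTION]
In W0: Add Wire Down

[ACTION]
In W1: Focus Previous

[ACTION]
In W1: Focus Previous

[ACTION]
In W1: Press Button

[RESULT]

      ┏━━━━━━━━━━━━━━━━━━━━━━━━━━━━━━━
━━━━━━━━━━━━━━━━┓━━━━━━━━━┓           
                ┃         ┃───────────
────────────────┨─────────┨           
░░░░▒▒▒▒▒▒▒▒▒▒▓▓┃user sess┃·          
░░░░▒▒▒▒▒▒▒▒▒▒▓▓┃data stre┃│          
░░░░▒▒▒▒▒▒▒▒▒▒▓▓┃database ┃·          
░░░░▒▒▒▒▒▒▒▒▒▒▓▓┃es databa┃           
░░░░▒▒▒▒▒▒▒▒▒▒▓▓┃s configu┃S          
░░░░▒▒▒▒▒▒▒▒▒▒▓▓┃y allocat┃           
░░░░▒▒▒▒▒▒▒▒▒▒▓▓┃━━━━━━━━━┛        S  
░░░░▒▒▒▒▒▒▒▒▒▒▓▓┃                     
░░░░▒▒▒▒▒▒▒▒▒▒▓▓┃          C          
░░░░▒▒▒▒▒▒▒▒▒▒▓▓┃                     


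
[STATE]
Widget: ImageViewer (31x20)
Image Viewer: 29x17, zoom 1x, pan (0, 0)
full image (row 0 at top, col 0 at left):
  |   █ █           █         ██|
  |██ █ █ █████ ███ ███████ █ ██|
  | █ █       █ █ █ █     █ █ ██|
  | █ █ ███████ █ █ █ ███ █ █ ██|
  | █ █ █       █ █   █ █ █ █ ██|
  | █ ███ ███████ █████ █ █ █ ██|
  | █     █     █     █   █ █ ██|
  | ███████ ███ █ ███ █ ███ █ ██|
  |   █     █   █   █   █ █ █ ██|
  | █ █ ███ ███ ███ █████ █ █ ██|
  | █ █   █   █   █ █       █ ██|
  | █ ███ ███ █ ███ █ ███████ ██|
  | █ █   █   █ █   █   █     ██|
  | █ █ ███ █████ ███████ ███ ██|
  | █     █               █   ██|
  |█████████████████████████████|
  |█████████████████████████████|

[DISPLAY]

   █ █           █         ██  
██ █ █ █████ ███ ███████ █ ██  
 █ █       █ █ █ █     █ █ ██  
 █ █ ███████ █ █ █ ███ █ █ ██  
 █ █ █       █ █   █ █ █ █ ██  
 █ ███ ███████ █████ █ █ █ ██  
 █     █     █     █   █ █ ██  
 ███████ ███ █ ███ █ ███ █ ██  
   █     █   █   █   █ █ █ ██  
 █ █ ███ ███ ███ █████ █ █ ██  
 █ █   █   █   █ █       █ ██  
 █ ███ ███ █ ███ █ ███████ ██  
 █ █   █   █ █   █   █     ██  
 █ █ ███ █████ ███████ ███ ██  
 █     █               █   ██  
█████████████████████████████  
█████████████████████████████  
                               
                               
                               


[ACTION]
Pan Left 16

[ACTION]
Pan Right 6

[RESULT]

           █         ██        
 █████ ███ ███████ █ ██        
     █ █ █ █     █ █ ██        
██████ █ █ █ ███ █ █ ██        
       █ █   █ █ █ █ ██        
 ███████ █████ █ █ █ ██        
 █     █     █   █ █ ██        
██ ███ █ ███ █ ███ █ ██        
   █   █   █   █ █ █ ██        
██ ███ ███ █████ █ █ ██        
 █   █   █ █       █ ██        
 ███ █ ███ █ ███████ ██        
 █   █ █   █   █     ██        
██ █████ ███████ ███ ██        
 █               █   ██        
███████████████████████        
███████████████████████        
                               
                               
                               


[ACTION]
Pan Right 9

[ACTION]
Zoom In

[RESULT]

                   ██          
                   ██          
█████████  ██████  ████████████
█████████  ██████  ████████████
       ██  ██  ██  ██          
       ██  ██  ██  ██          
█████████  ██  ██  ██  ██████  
█████████  ██  ██  ██  ██████  
           ██  ██      ██  ██  
           ██  ██      ██  ██  
█████████████  ██████████  ██  
█████████████  ██████████  ██  
█          ██          ██      
█          ██          ██      
█  ██████  ██  ██████  ██  ████
█  ██████  ██  ██████  ██  ████
   ██      ██      ██      ██  
   ██      ██      ██      ██  
█  ██████  ██████  ██████████  
█  ██████  ██████  ██████████  


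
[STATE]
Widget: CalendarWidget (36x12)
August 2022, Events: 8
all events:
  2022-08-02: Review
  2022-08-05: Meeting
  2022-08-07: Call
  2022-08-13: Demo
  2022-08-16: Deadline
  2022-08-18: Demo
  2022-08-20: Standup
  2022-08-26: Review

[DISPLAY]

            August 2022             
Mo Tu We Th Fr Sa Su                
 1  2*  3  4  5*  6  7*             
 8  9 10 11 12 13* 14               
15 16* 17 18* 19 20* 21             
22 23 24 25 26* 27 28               
29 30 31                            
                                    
                                    
                                    
                                    
                                    


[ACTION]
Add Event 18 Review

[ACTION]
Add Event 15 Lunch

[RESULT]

            August 2022             
Mo Tu We Th Fr Sa Su                
 1  2*  3  4  5*  6  7*             
 8  9 10 11 12 13* 14               
15* 16* 17 18* 19 20* 21            
22 23 24 25 26* 27 28               
29 30 31                            
                                    
                                    
                                    
                                    
                                    


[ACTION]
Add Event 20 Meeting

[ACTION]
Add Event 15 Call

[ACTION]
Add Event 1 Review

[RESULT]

            August 2022             
Mo Tu We Th Fr Sa Su                
 1*  2*  3  4  5*  6  7*            
 8  9 10 11 12 13* 14               
15* 16* 17 18* 19 20* 21            
22 23 24 25 26* 27 28               
29 30 31                            
                                    
                                    
                                    
                                    
                                    


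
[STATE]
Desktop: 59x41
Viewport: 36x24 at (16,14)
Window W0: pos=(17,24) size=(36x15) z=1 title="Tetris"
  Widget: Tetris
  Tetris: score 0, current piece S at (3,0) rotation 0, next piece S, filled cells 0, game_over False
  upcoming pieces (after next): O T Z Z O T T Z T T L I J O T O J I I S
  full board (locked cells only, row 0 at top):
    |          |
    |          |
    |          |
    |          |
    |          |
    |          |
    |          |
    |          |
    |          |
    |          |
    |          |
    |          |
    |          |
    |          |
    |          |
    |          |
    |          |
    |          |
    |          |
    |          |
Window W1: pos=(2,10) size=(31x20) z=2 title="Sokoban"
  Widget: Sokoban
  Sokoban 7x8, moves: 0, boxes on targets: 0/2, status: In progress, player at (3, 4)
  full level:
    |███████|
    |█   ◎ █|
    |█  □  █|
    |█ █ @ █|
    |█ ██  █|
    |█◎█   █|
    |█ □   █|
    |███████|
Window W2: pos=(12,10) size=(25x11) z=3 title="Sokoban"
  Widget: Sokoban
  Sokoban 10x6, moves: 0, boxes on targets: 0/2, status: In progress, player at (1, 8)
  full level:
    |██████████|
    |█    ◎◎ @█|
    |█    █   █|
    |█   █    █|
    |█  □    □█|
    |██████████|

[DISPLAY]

  ◎◎ @█             ┃               
  █   █             ┃               
 █    █             ┃               
□    □█             ┃               
███████             ┃               
es: 0  0/2          ┃               
━━━━━━━━━━━━━━━━━━━━┛               
                ┃                   
                ┃                   
                ┃                   
                ┃━━━━━━━━━━━━━━━━━━━
                ┃                   
                ┃───────────────────
                ┃:                  
                ┃                   
━━━━━━━━━━━━━━━━┛                   
 ┃          │                       
 ┃          │                       
 ┃          │                       
 ┃          │Score:                 
 ┃          │0                      
 ┃          │                       
 ┃          │                       
 ┃          │                       


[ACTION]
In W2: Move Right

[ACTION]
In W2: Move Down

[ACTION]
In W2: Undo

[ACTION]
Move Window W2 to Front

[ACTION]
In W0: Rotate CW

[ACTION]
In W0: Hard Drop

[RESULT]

  ◎◎ @█             ┃               
  █   █             ┃               
 █    █             ┃               
□    □█             ┃               
███████             ┃               
es: 0  0/2          ┃               
━━━━━━━━━━━━━━━━━━━━┛               
                ┃                   
                ┃                   
                ┃                   
                ┃━━━━━━━━━━━━━━━━━━━
                ┃                   
                ┃───────────────────
                ┃:                  
                ┃                   
━━━━━━━━━━━━━━━━┛                   
 ┃          │                       
 ┃          │                       
 ┃          │                       
 ┃          │Score:                 
 ┃          │0                      
 ┃   ░      │                       
 ┃   ░░     │                       
 ┃    ░     │                       


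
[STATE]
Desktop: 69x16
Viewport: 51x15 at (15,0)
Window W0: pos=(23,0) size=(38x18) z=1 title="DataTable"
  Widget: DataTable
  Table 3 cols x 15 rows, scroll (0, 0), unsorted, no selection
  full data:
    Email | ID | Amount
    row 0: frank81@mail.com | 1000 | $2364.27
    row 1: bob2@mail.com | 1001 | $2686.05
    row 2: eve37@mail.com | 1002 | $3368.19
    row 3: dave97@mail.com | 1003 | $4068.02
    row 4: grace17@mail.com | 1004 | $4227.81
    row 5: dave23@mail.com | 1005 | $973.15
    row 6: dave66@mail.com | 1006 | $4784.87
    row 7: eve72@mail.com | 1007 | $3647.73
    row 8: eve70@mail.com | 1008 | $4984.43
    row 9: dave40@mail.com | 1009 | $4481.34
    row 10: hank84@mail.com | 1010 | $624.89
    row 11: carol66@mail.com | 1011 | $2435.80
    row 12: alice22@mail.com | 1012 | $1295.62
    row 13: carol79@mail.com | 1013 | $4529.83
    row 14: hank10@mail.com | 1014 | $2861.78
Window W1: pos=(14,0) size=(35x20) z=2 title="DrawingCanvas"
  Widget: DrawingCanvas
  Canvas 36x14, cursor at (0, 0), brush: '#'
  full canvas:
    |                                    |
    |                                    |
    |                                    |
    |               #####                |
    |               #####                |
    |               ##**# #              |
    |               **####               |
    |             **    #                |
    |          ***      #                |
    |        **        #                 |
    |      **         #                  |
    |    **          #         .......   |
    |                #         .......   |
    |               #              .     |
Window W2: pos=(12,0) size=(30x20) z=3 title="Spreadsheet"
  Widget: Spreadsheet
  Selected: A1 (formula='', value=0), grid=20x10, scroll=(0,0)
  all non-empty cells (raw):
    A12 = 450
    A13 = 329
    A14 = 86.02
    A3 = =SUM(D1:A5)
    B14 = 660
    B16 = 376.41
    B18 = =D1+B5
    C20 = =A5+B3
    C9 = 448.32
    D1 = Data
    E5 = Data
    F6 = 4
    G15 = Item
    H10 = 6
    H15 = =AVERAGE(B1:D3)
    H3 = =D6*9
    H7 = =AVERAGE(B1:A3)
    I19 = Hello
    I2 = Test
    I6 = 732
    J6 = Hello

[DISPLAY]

━━━━━━━━━━━━━━━━━━━━━━━━━━┓━━━━━━┓━━━━━━━━━━━┓     
preadsheet                ┃      ┃           ┃     
──────────────────────────┨──────┨───────────┨     
:                         ┃      ┃unt        ┃     
     A       B       C    ┃      ┃─────      ┃     
--------------------------┃      ┃64.27      ┃     
1      [0]       0       0┃      ┃86.05      ┃     
2        0       0       0┃      ┃68.19      ┃     
3 #CIRC!         0       0┃      ┃68.02      ┃     
4        0       0       0┃      ┃27.81      ┃     
5        0       0       0┃      ┃3.15       ┃     
6        0       0       0┃      ┃84.87      ┃     
7        0       0       0┃      ┃47.73      ┃     
8        0       0       0┃      ┃84.43      ┃     
9        0       0  448.32┃......┃81.34      ┃     


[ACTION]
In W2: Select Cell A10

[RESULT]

━━━━━━━━━━━━━━━━━━━━━━━━━━┓━━━━━━┓━━━━━━━━━━━┓     
preadsheet                ┃      ┃           ┃     
──────────────────────────┨──────┨───────────┨     
0:                        ┃      ┃unt        ┃     
     A       B       C    ┃      ┃─────      ┃     
--------------------------┃      ┃64.27      ┃     
1        0       0       0┃      ┃86.05      ┃     
2        0       0       0┃      ┃68.19      ┃     
3 #CIRC!         0       0┃      ┃68.02      ┃     
4        0       0       0┃      ┃27.81      ┃     
5        0       0       0┃      ┃3.15       ┃     
6        0       0       0┃      ┃84.87      ┃     
7        0       0       0┃      ┃47.73      ┃     
8        0       0       0┃      ┃84.43      ┃     
9        0       0  448.32┃......┃81.34      ┃     


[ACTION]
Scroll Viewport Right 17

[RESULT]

━━━━━━━━━━━━━━━━━━━━━━━┓━━━━━━┓━━━━━━━━━━━┓        
adsheet                ┃      ┃           ┃        
───────────────────────┨──────┨───────────┨        
                       ┃      ┃unt        ┃        
  A       B       C    ┃      ┃─────      ┃        
-----------------------┃      ┃64.27      ┃        
      0       0       0┃      ┃86.05      ┃        
      0       0       0┃      ┃68.19      ┃        
CIRC!         0       0┃      ┃68.02      ┃        
      0       0       0┃      ┃27.81      ┃        
      0       0       0┃      ┃3.15       ┃        
      0       0       0┃      ┃84.87      ┃        
      0       0       0┃      ┃47.73      ┃        
      0       0       0┃      ┃84.43      ┃        
      0       0  448.32┃......┃81.34      ┃        


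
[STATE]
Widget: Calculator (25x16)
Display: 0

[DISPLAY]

                        0
┌───┬───┬───┬───┐        
│ 7 │ 8 │ 9 │ ÷ │        
├───┼───┼───┼───┤        
│ 4 │ 5 │ 6 │ × │        
├───┼───┼───┼───┤        
│ 1 │ 2 │ 3 │ - │        
├───┼───┼───┼───┤        
│ 0 │ . │ = │ + │        
├───┼───┼───┼───┤        
│ C │ MC│ MR│ M+│        
└───┴───┴───┴───┘        
                         
                         
                         
                         


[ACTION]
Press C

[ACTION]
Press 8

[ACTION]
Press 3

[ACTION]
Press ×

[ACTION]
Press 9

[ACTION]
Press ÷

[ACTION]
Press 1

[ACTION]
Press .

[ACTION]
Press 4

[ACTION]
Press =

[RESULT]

              533.5714286
┌───┬───┬───┬───┐        
│ 7 │ 8 │ 9 │ ÷ │        
├───┼───┼───┼───┤        
│ 4 │ 5 │ 6 │ × │        
├───┼───┼───┼───┤        
│ 1 │ 2 │ 3 │ - │        
├───┼───┼───┼───┤        
│ 0 │ . │ = │ + │        
├───┼───┼───┼───┤        
│ C │ MC│ MR│ M+│        
└───┴───┴───┴───┘        
                         
                         
                         
                         


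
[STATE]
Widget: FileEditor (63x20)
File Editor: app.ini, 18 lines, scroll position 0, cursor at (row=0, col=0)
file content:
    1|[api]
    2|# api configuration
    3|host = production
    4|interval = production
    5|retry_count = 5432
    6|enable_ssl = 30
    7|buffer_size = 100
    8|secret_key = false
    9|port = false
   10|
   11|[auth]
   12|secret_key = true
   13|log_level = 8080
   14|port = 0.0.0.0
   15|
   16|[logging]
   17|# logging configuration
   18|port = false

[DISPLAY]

█api]                                                         ▲
# api configuration                                           █
host = production                                             ░
interval = production                                         ░
retry_count = 5432                                            ░
enable_ssl = 30                                               ░
buffer_size = 100                                             ░
secret_key = false                                            ░
port = false                                                  ░
                                                              ░
[auth]                                                        ░
secret_key = true                                             ░
log_level = 8080                                              ░
port = 0.0.0.0                                                ░
                                                              ░
[logging]                                                     ░
# logging configuration                                       ░
port = false                                                  ░
                                                              ░
                                                              ▼


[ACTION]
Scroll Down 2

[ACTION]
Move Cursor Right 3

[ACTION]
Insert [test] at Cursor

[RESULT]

[aptest█]                                                     ▲
# api configuration                                           █
host = production                                             ░
interval = production                                         ░
retry_count = 5432                                            ░
enable_ssl = 30                                               ░
buffer_size = 100                                             ░
secret_key = false                                            ░
port = false                                                  ░
                                                              ░
[auth]                                                        ░
secret_key = true                                             ░
log_level = 8080                                              ░
port = 0.0.0.0                                                ░
                                                              ░
[logging]                                                     ░
# logging configuration                                       ░
port = false                                                  ░
                                                              ░
                                                              ▼


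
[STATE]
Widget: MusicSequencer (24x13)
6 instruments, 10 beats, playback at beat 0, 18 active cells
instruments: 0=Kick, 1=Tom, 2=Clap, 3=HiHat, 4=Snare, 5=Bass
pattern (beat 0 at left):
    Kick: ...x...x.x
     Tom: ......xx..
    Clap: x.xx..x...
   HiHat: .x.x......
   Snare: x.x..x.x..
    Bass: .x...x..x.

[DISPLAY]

      ▼123456789        
  Kick···█···█·█        
   Tom······██··        
  Clap█·██··█···        
 HiHat·█·█······        
 Snare█·█··█·█··        
  Bass·█···█··█·        
                        
                        
                        
                        
                        
                        


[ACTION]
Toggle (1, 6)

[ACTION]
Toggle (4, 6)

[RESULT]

      ▼123456789        
  Kick···█···█·█        
   Tom·······█··        
  Clap█·██··█···        
 HiHat·█·█······        
 Snare█·█··███··        
  Bass·█···█··█·        
                        
                        
                        
                        
                        
                        


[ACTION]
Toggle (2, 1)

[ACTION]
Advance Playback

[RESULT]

      0▼23456789        
  Kick···█···█·█        
   Tom·······█··        
  Clap████··█···        
 HiHat·█·█······        
 Snare█·█··███··        
  Bass·█···█··█·        
                        
                        
                        
                        
                        
                        


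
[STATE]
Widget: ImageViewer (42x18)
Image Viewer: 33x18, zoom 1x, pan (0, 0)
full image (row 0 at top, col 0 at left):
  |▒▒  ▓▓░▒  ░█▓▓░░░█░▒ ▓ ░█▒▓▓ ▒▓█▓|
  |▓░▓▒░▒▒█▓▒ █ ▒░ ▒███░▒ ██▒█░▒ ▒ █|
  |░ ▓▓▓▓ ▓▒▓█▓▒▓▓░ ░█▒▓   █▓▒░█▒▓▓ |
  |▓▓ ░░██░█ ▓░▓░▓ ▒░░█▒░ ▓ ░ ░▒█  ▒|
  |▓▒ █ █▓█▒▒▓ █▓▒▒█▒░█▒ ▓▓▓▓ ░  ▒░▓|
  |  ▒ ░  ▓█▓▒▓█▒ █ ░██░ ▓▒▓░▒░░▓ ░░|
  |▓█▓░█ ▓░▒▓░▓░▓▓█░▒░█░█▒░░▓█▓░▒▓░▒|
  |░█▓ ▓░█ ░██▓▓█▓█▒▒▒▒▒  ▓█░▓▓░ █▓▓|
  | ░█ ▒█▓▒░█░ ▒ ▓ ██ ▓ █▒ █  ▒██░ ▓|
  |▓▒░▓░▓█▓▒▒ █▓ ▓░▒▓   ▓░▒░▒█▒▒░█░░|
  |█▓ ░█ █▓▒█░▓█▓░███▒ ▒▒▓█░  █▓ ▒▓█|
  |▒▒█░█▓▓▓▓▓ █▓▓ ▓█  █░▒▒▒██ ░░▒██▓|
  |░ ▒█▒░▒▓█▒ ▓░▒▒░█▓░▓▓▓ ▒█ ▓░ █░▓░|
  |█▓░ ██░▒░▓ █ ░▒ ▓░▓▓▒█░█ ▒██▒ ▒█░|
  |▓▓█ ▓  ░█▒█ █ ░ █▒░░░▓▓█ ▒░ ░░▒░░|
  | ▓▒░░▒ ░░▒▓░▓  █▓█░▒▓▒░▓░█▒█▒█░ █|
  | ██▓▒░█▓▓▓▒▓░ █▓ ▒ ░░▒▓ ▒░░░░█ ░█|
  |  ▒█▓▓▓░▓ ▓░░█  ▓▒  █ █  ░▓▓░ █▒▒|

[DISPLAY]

▒▒  ▓▓░▒  ░█▓▓░░░█░▒ ▓ ░█▒▓▓ ▒▓█▓         
▓░▓▒░▒▒█▓▒ █ ▒░ ▒███░▒ ██▒█░▒ ▒ █         
░ ▓▓▓▓ ▓▒▓█▓▒▓▓░ ░█▒▓   █▓▒░█▒▓▓          
▓▓ ░░██░█ ▓░▓░▓ ▒░░█▒░ ▓ ░ ░▒█  ▒         
▓▒ █ █▓█▒▒▓ █▓▒▒█▒░█▒ ▓▓▓▓ ░  ▒░▓         
  ▒ ░  ▓█▓▒▓█▒ █ ░██░ ▓▒▓░▒░░▓ ░░         
▓█▓░█ ▓░▒▓░▓░▓▓█░▒░█░█▒░░▓█▓░▒▓░▒         
░█▓ ▓░█ ░██▓▓█▓█▒▒▒▒▒  ▓█░▓▓░ █▓▓         
 ░█ ▒█▓▒░█░ ▒ ▓ ██ ▓ █▒ █  ▒██░ ▓         
▓▒░▓░▓█▓▒▒ █▓ ▓░▒▓   ▓░▒░▒█▒▒░█░░         
█▓ ░█ █▓▒█░▓█▓░███▒ ▒▒▓█░  █▓ ▒▓█         
▒▒█░█▓▓▓▓▓ █▓▓ ▓█  █░▒▒▒██ ░░▒██▓         
░ ▒█▒░▒▓█▒ ▓░▒▒░█▓░▓▓▓ ▒█ ▓░ █░▓░         
█▓░ ██░▒░▓ █ ░▒ ▓░▓▓▒█░█ ▒██▒ ▒█░         
▓▓█ ▓  ░█▒█ █ ░ █▒░░░▓▓█ ▒░ ░░▒░░         
 ▓▒░░▒ ░░▒▓░▓  █▓█░▒▓▒░▓░█▒█▒█░ █         
 ██▓▒░█▓▓▓▒▓░ █▓ ▒ ░░▒▓ ▒░░░░█ ░█         
  ▒█▓▓▓░▓ ▓░░█  ▓▒  █ █  ░▓▓░ █▒▒         


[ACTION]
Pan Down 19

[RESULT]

                                          
                                          
                                          
                                          
                                          
                                          
                                          
                                          
                                          
                                          
                                          
                                          
                                          
                                          
                                          
                                          
                                          
                                          


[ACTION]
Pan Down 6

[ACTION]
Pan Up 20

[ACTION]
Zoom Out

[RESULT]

  ▒ ░  ▓█▓▒▓█▒ █ ░██░ ▓▒▓░▒░░▓ ░░         
▓█▓░█ ▓░▒▓░▓░▓▓█░▒░█░█▒░░▓█▓░▒▓░▒         
░█▓ ▓░█ ░██▓▓█▓█▒▒▒▒▒  ▓█░▓▓░ █▓▓         
 ░█ ▒█▓▒░█░ ▒ ▓ ██ ▓ █▒ █  ▒██░ ▓         
▓▒░▓░▓█▓▒▒ █▓ ▓░▒▓   ▓░▒░▒█▒▒░█░░         
█▓ ░█ █▓▒█░▓█▓░███▒ ▒▒▓█░  █▓ ▒▓█         
▒▒█░█▓▓▓▓▓ █▓▓ ▓█  █░▒▒▒██ ░░▒██▓         
░ ▒█▒░▒▓█▒ ▓░▒▒░█▓░▓▓▓ ▒█ ▓░ █░▓░         
█▓░ ██░▒░▓ █ ░▒ ▓░▓▓▒█░█ ▒██▒ ▒█░         
▓▓█ ▓  ░█▒█ █ ░ █▒░░░▓▓█ ▒░ ░░▒░░         
 ▓▒░░▒ ░░▒▓░▓  █▓█░▒▓▒░▓░█▒█▒█░ █         
 ██▓▒░█▓▓▓▒▓░ █▓ ▒ ░░▒▓ ▒░░░░█ ░█         
  ▒█▓▓▓░▓ ▓░░█  ▓▒  █ █  ░▓▓░ █▒▒         
                                          
                                          
                                          
                                          
                                          


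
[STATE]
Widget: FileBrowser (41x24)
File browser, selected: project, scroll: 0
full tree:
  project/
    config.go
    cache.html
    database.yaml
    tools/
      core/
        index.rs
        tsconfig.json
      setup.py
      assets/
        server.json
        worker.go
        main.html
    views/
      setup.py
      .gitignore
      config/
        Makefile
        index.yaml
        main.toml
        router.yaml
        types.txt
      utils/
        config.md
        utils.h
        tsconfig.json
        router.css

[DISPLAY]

> [-] project/                           
    config.go                            
    cache.html                           
    database.yaml                        
    [+] tools/                           
    [+] views/                           
                                         
                                         
                                         
                                         
                                         
                                         
                                         
                                         
                                         
                                         
                                         
                                         
                                         
                                         
                                         
                                         
                                         
                                         


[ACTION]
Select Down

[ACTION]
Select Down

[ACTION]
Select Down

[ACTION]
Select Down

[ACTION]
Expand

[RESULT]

  [-] project/                           
    config.go                            
    cache.html                           
    database.yaml                        
  > [-] tools/                           
      [+] core/                          
      setup.py                           
      [+] assets/                        
    [+] views/                           
                                         
                                         
                                         
                                         
                                         
                                         
                                         
                                         
                                         
                                         
                                         
                                         
                                         
                                         
                                         


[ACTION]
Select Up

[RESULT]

  [-] project/                           
    config.go                            
    cache.html                           
  > database.yaml                        
    [-] tools/                           
      [+] core/                          
      setup.py                           
      [+] assets/                        
    [+] views/                           
                                         
                                         
                                         
                                         
                                         
                                         
                                         
                                         
                                         
                                         
                                         
                                         
                                         
                                         
                                         
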